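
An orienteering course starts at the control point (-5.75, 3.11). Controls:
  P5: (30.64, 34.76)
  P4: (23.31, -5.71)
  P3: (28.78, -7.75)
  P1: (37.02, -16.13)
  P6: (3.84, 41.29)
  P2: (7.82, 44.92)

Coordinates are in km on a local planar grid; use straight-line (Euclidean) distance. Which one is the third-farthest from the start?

Distance to each, sorted:
P5: 48.2 km
P1: 46.9 km
P2: 44.0 km
P6: 39.4 km
P3: 36.2 km
P4: 30.4 km
The third-farthest is P2 at 44.0 km.

P2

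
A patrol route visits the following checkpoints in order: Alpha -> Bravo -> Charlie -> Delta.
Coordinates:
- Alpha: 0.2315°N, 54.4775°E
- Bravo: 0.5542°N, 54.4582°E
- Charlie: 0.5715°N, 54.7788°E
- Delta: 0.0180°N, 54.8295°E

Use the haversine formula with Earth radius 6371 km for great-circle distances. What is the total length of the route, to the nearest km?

133 km

Leg distances:
Alpha→Bravo: 35.9 km  (cumulative 35.9 km)
Bravo→Charlie: 35.7 km  (cumulative 71.6 km)
Charlie→Delta: 61.8 km  (cumulative 133.5 km)
Total route length ≈ 133 km.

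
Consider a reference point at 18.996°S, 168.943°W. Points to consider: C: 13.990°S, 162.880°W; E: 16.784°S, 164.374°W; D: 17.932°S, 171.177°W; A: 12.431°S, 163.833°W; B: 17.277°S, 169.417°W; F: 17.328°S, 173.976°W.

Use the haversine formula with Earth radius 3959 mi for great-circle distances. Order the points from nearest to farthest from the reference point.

B, D, E, F, C, A

Distance from the reference point at 18.996°S, 168.943°W to each:
B 17.277°S, 169.417°W: 122.8 mi
D 17.932°S, 171.177°W: 163.8 mi
E 16.784°S, 164.374°W: 337.1 mi
F 17.328°S, 173.976°W: 349.9 mi
C 13.990°S, 162.880°W: 530.0 mi
A 12.431°S, 163.833°W: 566.7 mi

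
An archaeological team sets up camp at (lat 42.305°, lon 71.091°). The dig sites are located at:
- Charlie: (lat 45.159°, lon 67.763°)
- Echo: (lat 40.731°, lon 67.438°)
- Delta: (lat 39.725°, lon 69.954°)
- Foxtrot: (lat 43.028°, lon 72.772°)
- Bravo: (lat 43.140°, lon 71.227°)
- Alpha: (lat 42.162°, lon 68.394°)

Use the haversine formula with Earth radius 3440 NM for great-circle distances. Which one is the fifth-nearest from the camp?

Distances from the camp ((lat 42.305°, lon 71.091°)):
Bravo: 50.5 NM
Foxtrot: 86.0 NM
Alpha: 120.2 NM
Delta: 163.2 NM
Echo: 189.4 NM
Charlie: 224.0 NM
The fifth-nearest is Echo at 189.4 NM.

Echo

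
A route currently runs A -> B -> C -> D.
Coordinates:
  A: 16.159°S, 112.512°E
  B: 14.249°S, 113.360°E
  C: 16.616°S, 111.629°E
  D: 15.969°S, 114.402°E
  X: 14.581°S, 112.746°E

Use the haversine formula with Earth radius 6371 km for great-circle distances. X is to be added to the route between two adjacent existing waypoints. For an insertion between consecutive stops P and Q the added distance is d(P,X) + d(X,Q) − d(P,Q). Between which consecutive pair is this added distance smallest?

Added distance for inserting X between each consecutive pair:
A–B: 21.9 km
B–C: 9.7 km
C–D: 186.7 km
Smallest added distance is 9.7 km, inserting between B and C.

between B and C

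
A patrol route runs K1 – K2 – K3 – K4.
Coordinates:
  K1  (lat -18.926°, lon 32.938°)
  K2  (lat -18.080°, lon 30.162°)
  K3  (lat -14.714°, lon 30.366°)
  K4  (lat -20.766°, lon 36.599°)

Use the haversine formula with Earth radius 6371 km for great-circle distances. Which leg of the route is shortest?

K1–K2

Leg distances:
K1→K2: 307.5 km
K2→K3: 374.9 km
K3→K4: 942.4 km
The shortest leg is K1–K2 at 307.5 km.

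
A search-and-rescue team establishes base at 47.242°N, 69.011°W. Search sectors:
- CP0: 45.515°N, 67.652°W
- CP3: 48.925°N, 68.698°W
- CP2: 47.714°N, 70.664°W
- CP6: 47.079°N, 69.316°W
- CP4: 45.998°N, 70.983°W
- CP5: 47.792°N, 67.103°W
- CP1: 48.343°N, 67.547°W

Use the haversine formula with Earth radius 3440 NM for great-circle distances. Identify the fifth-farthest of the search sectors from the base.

CP5

Distances from the base (47.242°N, 69.011°W):
CP0: 118.0 NM
CP4: 110.4 NM
CP3: 101.8 NM
CP1: 88.6 NM
CP5: 84.1 NM
CP2: 72.8 NM
CP6: 15.8 NM
The fifth-farthest is CP5 at 84.1 NM.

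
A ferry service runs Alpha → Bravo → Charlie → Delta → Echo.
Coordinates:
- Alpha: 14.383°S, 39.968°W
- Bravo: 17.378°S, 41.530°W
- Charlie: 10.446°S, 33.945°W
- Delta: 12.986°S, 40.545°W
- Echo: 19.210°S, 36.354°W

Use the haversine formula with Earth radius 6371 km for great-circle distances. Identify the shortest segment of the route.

Alpha–Bravo

Leg distances:
Alpha→Bravo: 372.6 km
Bravo→Charlie: 1124.0 km
Charlie→Delta: 772.0 km
Delta→Echo: 824.1 km
The shortest leg is Alpha–Bravo at 372.6 km.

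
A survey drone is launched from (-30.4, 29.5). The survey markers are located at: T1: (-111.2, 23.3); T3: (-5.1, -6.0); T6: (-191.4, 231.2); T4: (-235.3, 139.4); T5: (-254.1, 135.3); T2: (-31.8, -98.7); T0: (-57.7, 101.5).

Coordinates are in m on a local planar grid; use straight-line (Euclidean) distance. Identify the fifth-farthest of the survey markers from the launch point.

Distance to each, sorted:
T6: 258.1 m
T5: 247.5 m
T4: 232.5 m
T2: 128.2 m
T1: 81.0 m
T0: 77.0 m
T3: 43.6 m
The fifth-farthest is T1 at 81.0 m.

T1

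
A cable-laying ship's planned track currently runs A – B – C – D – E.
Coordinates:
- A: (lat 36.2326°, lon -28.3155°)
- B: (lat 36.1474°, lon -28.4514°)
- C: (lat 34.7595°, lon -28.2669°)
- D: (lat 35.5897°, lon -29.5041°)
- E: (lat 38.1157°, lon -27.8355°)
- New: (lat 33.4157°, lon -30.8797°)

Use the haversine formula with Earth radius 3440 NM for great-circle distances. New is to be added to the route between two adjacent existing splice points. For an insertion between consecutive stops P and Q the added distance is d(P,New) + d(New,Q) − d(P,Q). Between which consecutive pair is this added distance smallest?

Added distance for inserting New between each consecutive pair:
A–B: 405.8 NM
B–C: 272.2 NM
C–D: 221.6 NM
D–E: 294.4 NM
Smallest added distance is 221.6 NM, inserting between C and D.

between C and D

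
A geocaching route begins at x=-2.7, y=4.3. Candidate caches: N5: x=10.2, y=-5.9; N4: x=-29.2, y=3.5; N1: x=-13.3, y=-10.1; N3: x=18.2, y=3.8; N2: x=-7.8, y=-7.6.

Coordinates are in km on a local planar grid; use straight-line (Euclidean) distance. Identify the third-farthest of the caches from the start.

N1

Distance to each, sorted:
N4: 26.5 km
N3: 20.9 km
N1: 17.9 km
N5: 16.4 km
N2: 12.9 km
The third-farthest is N1 at 17.9 km.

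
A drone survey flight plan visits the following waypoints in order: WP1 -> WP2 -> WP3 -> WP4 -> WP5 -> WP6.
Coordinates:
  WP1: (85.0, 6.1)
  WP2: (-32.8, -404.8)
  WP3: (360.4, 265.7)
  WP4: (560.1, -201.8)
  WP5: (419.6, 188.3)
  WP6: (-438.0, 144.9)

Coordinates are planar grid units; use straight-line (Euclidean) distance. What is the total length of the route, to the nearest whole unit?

Leg distances:
WP1→WP2: 427.5  (cumulative 427.5)
WP2→WP3: 777.3  (cumulative 1204.7)
WP3→WP4: 508.4  (cumulative 1713.1)
WP4→WP5: 414.6  (cumulative 2127.7)
WP5→WP6: 858.7  (cumulative 2986.4)
Total route length ≈ 2986.

2986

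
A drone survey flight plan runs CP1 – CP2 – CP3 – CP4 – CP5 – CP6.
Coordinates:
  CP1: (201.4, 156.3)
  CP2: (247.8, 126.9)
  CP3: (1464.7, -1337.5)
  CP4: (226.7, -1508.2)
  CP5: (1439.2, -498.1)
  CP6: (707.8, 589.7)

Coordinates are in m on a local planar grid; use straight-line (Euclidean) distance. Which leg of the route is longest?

CP2–CP3

Leg distances:
CP1→CP2: 54.9 m
CP2→CP3: 1904.0 m
CP3→CP4: 1249.7 m
CP4→CP5: 1578.1 m
CP5→CP6: 1310.8 m
The longest leg is CP2–CP3 at 1904.0 m.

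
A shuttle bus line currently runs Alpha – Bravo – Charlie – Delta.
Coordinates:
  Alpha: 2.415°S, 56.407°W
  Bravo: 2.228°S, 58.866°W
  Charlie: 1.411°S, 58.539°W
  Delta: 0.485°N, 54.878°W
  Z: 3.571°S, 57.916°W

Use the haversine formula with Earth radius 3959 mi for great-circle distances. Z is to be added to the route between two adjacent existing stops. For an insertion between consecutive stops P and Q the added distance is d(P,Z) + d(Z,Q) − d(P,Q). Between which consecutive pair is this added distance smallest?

between Alpha and Bravo

Added distance for inserting Z between each consecutive pair:
Alpha–Bravo: 74.6 mi
Bravo–Charlie: 208.1 mi
Charlie–Delta: 220.5 mi
Smallest added distance is 74.6 mi, inserting between Alpha and Bravo.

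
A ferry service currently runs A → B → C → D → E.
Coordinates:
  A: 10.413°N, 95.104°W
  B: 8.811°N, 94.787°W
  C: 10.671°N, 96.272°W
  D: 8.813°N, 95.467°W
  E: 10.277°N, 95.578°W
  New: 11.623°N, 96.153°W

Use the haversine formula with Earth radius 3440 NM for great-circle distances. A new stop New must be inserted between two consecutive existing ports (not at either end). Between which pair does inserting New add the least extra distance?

between B and C

Added distance for inserting New between each consecutive pair:
A–B: 184.5 NM
B–C: 102.6 NM
C–D: 109.8 NM
D–E: 173.0 NM
Smallest added distance is 102.6 NM, inserting between B and C.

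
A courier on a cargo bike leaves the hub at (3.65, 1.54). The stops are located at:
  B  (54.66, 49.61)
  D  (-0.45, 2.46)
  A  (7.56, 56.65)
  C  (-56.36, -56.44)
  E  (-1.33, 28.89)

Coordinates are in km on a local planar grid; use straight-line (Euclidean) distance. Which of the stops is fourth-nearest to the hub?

B

Distance to each, sorted:
D: 4.2 km
E: 27.8 km
A: 55.2 km
B: 70.1 km
C: 83.4 km
The fourth-nearest is B at 70.1 km.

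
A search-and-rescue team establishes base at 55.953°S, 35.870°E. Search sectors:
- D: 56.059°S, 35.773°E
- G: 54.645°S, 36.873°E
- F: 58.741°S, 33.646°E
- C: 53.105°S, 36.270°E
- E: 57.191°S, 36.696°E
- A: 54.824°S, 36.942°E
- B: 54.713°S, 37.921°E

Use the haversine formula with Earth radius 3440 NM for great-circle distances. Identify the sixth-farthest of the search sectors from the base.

Distances from the base (55.953°S, 35.870°E):
F: 182.2 NM
C: 171.6 NM
B: 102.2 NM
G: 85.7 NM
E: 79.2 NM
A: 77.0 NM
D: 7.1 NM
The sixth-farthest is A at 77.0 NM.

A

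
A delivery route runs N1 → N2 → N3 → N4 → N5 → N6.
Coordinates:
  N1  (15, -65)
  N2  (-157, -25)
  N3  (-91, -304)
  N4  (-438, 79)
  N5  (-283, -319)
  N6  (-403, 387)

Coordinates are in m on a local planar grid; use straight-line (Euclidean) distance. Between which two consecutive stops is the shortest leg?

N1–N2

Leg distances:
N1→N2: 176.6 m
N2→N3: 286.7 m
N3→N4: 516.8 m
N4→N5: 427.1 m
N5→N6: 716.1 m
The shortest leg is N1–N2 at 176.6 m.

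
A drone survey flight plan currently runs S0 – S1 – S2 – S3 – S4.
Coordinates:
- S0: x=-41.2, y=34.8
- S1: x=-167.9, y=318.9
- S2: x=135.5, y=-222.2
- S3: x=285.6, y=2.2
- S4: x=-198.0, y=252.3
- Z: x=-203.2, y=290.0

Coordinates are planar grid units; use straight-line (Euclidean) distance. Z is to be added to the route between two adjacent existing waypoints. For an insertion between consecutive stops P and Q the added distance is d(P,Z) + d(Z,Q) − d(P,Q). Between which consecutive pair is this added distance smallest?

Added distance for inserting Z between each consecutive pair:
S0–S1: 36.8
S1–S2: 39.3
S2–S3: 911.3
S3–S4: 60.8
Smallest added distance is 36.8, inserting between S0 and S1.

between S0 and S1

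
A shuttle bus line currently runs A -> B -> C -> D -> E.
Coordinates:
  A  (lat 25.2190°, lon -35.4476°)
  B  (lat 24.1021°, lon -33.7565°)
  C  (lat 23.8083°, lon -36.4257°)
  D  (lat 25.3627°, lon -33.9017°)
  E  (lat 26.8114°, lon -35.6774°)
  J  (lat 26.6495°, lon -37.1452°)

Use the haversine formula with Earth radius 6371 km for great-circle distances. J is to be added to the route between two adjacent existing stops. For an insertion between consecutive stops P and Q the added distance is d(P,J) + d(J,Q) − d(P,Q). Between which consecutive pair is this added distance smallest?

Added distance for inserting J between each consecutive pair:
A–B: 464.2 km
B–C: 493.8 km
C–D: 370.2 km
D–E: 261.6 km
Smallest added distance is 261.6 km, inserting between D and E.

between D and E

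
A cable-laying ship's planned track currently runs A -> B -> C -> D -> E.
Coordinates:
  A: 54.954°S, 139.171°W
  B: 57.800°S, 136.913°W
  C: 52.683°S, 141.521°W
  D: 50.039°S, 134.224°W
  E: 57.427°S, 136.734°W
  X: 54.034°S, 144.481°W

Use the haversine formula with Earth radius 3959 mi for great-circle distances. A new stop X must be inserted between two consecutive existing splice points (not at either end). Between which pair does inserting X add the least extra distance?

Added distance for inserting X between each consecutive pair:
A–B: 399.0 mi
B–C: 147.9 mi
C–D: 305.2 mi
D–E: 376.2 mi
Smallest added distance is 147.9 mi, inserting between B and C.

between B and C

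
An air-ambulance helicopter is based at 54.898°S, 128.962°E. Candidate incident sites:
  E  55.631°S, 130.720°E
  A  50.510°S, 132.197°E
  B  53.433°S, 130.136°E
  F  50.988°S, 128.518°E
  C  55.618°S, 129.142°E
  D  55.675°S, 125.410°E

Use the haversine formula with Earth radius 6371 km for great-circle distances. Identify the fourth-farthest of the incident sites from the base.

B

Distances from the base (54.898°S, 128.962°E):
A: 534.3 km
F: 435.8 km
D: 240.9 km
B: 179.9 km
E: 138.0 km
C: 80.9 km
The fourth-farthest is B at 179.9 km.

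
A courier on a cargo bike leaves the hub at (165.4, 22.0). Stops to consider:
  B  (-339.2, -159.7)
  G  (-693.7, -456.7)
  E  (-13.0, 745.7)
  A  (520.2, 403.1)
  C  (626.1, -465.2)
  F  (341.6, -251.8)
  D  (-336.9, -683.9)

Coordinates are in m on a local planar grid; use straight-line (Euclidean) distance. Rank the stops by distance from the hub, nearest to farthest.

Distances from the hub:
F (341.6, -251.8): 325.6 m
A (520.2, 403.1): 520.7 m
B (-339.2, -159.7): 536.3 m
C (626.1, -465.2): 670.5 m
E (-13.0, 745.7): 745.4 m
D (-336.9, -683.9): 866.4 m
G (-693.7, -456.7): 983.5 m

F, A, B, C, E, D, G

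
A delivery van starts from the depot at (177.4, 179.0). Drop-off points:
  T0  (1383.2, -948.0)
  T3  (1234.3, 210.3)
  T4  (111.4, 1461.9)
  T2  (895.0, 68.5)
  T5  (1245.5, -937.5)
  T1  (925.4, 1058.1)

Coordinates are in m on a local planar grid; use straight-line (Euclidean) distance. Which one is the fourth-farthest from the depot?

Distances from the depot ((177.4, 179.0)):
T0: 1650.5 m
T5: 1545.1 m
T4: 1284.6 m
T1: 1154.3 m
T3: 1057.4 m
T2: 726.1 m
The fourth-farthest is T1 at 1154.3 m.

T1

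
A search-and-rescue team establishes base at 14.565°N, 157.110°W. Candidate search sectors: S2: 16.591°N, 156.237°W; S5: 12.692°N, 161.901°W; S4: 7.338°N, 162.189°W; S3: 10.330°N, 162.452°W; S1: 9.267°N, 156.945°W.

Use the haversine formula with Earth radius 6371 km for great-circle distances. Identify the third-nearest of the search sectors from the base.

Distances from the base (14.565°N, 157.110°W):
S2: 243.9 km
S5: 558.0 km
S1: 589.4 km
S3: 747.0 km
S4: 976.1 km
The third-nearest is S1 at 589.4 km.

S1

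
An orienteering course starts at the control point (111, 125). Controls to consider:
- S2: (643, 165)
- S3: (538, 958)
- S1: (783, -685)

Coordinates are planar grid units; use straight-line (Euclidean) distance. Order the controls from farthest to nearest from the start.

Distances from the start:
S1 (783, -685): 1052.5
S3 (538, 958): 936.1
S2 (643, 165): 533.5

S1, S3, S2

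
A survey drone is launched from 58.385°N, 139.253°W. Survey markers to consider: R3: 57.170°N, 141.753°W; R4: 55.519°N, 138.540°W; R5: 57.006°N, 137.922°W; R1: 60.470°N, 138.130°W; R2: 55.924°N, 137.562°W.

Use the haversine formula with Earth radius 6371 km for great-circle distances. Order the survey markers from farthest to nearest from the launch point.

Computing each great-circle distance from 58.385°N, 139.253°W:
R4 55.519°N, 138.540°W: 321.6 km
R2 55.924°N, 137.562°W: 292.0 km
R1 60.470°N, 138.130°W: 240.4 km
R3 57.170°N, 141.753°W: 200.5 km
R5 57.006°N, 137.922°W: 172.5 km

R4, R2, R1, R3, R5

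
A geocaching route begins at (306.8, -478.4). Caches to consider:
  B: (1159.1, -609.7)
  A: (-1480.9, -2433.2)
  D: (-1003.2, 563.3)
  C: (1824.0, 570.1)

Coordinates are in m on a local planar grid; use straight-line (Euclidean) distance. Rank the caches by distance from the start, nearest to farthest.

Distances from the start:
B (1159.1, -609.7): 862.4 m
D (-1003.2, 563.3): 1673.7 m
C (1824.0, 570.1): 1844.2 m
A (-1480.9, -2433.2): 2649.0 m

B, D, C, A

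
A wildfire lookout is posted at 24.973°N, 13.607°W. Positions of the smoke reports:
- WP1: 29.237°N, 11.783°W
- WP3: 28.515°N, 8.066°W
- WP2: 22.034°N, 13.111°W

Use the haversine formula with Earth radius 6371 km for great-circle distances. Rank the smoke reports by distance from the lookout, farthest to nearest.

Distance from the lookout at 24.973°N, 13.607°W to each:
WP3 28.515°N, 8.066°W: 676.5 km
WP1 29.237°N, 11.783°W: 507.3 km
WP2 22.034°N, 13.111°W: 330.7 km

WP3, WP1, WP2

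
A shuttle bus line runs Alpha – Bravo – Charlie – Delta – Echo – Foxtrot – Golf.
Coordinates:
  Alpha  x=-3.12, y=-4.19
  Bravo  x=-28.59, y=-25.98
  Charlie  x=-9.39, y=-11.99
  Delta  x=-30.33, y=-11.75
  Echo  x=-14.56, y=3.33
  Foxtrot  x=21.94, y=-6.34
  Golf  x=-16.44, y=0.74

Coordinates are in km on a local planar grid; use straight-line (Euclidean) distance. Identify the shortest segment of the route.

Leg distances:
Alpha→Bravo: 33.5 km
Bravo→Charlie: 23.8 km
Charlie→Delta: 20.9 km
Delta→Echo: 21.8 km
Echo→Foxtrot: 37.8 km
Foxtrot→Golf: 39.0 km
The shortest leg is Charlie–Delta at 20.9 km.

Charlie–Delta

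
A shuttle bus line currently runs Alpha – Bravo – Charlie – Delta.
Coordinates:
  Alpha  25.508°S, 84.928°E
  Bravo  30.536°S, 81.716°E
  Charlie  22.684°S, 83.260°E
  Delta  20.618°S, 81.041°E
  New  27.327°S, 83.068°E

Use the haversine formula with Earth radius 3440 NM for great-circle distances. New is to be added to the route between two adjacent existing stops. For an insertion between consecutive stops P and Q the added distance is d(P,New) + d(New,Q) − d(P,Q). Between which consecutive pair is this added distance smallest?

between Bravo and Charlie

Added distance for inserting New between each consecutive pair:
Alpha–Bravo: 6.9 NM
Bravo–Charlie: 5.7 NM
Charlie–Delta: 521.5 NM
Smallest added distance is 5.7 NM, inserting between Bravo and Charlie.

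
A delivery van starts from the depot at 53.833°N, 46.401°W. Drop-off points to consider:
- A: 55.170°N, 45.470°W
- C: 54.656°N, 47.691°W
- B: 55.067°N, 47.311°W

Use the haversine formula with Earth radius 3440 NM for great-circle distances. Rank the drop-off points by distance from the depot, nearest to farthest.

C, B, A

Computing each great-circle distance from 53.833°N, 46.401°W:
C 54.656°N, 47.691°W: 67.0 NM
B 55.067°N, 47.311°W: 80.6 NM
A 55.170°N, 45.470°W: 86.6 NM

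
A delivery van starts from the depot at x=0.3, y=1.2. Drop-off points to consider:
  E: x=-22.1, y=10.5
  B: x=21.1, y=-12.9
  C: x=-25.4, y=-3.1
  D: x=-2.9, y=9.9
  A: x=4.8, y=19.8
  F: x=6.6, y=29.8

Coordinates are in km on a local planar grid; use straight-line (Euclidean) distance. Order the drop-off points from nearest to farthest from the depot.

Distance from the depot at x=0.3, y=1.2 to each:
D x=-2.9, y=9.9: 9.3 km
A x=4.8, y=19.8: 19.1 km
E x=-22.1, y=10.5: 24.3 km
B x=21.1, y=-12.9: 25.1 km
C x=-25.4, y=-3.1: 26.1 km
F x=6.6, y=29.8: 29.3 km

D, A, E, B, C, F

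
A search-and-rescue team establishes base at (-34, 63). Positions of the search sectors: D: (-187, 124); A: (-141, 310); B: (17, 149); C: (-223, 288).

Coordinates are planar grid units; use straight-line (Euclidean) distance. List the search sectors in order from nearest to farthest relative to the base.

B, D, A, C

Computing each straight-line distance from (-34, 63):
B (17, 149): 100.0
D (-187, 124): 164.7
A (-141, 310): 269.2
C (-223, 288): 293.8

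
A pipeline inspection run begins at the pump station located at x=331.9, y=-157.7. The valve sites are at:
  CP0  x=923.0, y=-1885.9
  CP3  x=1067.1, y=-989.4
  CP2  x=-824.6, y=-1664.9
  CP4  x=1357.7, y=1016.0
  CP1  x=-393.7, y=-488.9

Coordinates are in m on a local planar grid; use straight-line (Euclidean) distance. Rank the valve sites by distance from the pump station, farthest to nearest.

CP2, CP0, CP4, CP3, CP1

Distances from the pump station:
CP2 x=-824.6, y=-1664.9: 1899.8 m
CP0 x=923.0, y=-1885.9: 1826.5 m
CP4 x=1357.7, y=1016.0: 1558.8 m
CP3 x=1067.1, y=-989.4: 1110.1 m
CP1 x=-393.7, y=-488.9: 797.6 m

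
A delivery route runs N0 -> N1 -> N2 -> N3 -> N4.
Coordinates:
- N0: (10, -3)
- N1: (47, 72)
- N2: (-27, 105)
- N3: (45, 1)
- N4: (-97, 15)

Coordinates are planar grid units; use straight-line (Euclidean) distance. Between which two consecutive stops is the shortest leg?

Leg distances:
N0→N1: 83.6
N1→N2: 81.0
N2→N3: 126.5
N3→N4: 142.7
The shortest leg is N1–N2 at 81.0.

N1–N2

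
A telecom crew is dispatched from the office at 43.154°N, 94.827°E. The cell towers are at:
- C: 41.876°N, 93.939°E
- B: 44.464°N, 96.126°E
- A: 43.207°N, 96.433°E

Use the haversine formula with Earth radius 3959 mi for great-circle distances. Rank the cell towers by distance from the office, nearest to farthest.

A, C, B

Distance from the office at 43.154°N, 94.827°E to each:
A 43.207°N, 96.433°E: 81.0 mi
C 41.876°N, 93.939°E: 99.2 mi
B 44.464°N, 96.126°E: 111.3 mi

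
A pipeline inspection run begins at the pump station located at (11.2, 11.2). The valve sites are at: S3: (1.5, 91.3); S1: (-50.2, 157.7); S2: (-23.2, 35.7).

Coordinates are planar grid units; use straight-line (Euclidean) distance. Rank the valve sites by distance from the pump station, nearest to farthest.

Computing each straight-line distance from (11.2, 11.2):
S2 (-23.2, 35.7): 42.2
S3 (1.5, 91.3): 80.7
S1 (-50.2, 157.7): 158.8

S2, S3, S1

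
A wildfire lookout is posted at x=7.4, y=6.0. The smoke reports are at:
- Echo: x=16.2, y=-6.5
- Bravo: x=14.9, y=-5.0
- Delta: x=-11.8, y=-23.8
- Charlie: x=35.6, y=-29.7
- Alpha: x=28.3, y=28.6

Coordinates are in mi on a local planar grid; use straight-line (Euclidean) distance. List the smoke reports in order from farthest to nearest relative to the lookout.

Distance from the lookout at x=7.4, y=6.0 to each:
Charlie x=35.6, y=-29.7: 45.5 mi
Delta x=-11.8, y=-23.8: 35.4 mi
Alpha x=28.3, y=28.6: 30.8 mi
Echo x=16.2, y=-6.5: 15.3 mi
Bravo x=14.9, y=-5.0: 13.3 mi

Charlie, Delta, Alpha, Echo, Bravo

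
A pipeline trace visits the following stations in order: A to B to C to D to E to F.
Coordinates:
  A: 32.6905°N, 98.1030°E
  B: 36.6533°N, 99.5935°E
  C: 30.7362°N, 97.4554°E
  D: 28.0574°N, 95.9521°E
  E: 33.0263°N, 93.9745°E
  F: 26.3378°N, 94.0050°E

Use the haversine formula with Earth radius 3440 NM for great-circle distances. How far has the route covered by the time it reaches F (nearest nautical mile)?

1516 NM

Leg distances:
A→B: 249.0 NM  (cumulative 249.0 NM)
B→C: 370.9 NM  (cumulative 620.0 NM)
C→D: 179.0 NM  (cumulative 799.0 NM)
D→E: 315.3 NM  (cumulative 1114.3 NM)
E→F: 401.6 NM  (cumulative 1515.9 NM)
Cumulative distance at F ≈ 1516 NM.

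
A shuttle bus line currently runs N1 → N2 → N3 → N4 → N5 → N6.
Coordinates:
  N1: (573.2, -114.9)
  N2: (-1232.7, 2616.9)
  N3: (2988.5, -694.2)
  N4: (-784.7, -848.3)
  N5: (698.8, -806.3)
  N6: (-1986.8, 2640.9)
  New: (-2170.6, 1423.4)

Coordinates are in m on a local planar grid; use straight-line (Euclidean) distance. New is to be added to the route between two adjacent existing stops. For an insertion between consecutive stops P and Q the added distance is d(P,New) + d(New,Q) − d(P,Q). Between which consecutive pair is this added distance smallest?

between N5 and N6

Added distance for inserting New between each consecutive pair:
N1–N2: 1388.8 m
N2–N3: 1729.8 m
N3–N4: 4461.5 m
N4–N5: 4810.9 m
N5–N6: 495.3 m
Smallest added distance is 495.3 m, inserting between N5 and N6.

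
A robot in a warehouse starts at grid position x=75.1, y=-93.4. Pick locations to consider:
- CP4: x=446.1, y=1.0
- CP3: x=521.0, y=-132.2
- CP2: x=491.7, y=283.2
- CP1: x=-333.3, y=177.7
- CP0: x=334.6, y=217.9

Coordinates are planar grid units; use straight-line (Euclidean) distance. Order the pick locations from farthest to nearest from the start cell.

CP2, CP1, CP3, CP0, CP4

Distances from the start cell:
CP2 x=491.7, y=283.2: 561.6
CP1 x=-333.3, y=177.7: 490.2
CP3 x=521.0, y=-132.2: 447.6
CP0 x=334.6, y=217.9: 405.3
CP4 x=446.1, y=1.0: 382.8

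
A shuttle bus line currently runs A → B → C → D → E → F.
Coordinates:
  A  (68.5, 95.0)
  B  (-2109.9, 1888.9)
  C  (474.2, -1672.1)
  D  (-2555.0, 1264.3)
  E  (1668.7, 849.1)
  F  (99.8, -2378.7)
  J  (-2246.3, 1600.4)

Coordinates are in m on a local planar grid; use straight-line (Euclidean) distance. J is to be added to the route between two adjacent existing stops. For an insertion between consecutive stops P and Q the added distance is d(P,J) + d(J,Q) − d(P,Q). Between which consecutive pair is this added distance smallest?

Added distance for inserting J between each consecutive pair:
A–B: 258.4 m
B–C: 174.9 m
C–D: 493.2 m
D–E: 198.7 m
E–F: 5016.8 m
Smallest added distance is 174.9 m, inserting between B and C.

between B and C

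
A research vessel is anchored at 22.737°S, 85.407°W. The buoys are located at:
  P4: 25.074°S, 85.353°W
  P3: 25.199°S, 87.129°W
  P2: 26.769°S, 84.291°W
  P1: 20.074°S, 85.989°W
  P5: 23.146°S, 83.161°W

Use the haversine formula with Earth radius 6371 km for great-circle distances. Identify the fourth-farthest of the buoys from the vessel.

P4

Distance to each, sorted:
P2: 462.3 km
P3: 324.9 km
P1: 302.2 km
P4: 259.9 km
P5: 234.4 km
The fourth-farthest is P4 at 259.9 km.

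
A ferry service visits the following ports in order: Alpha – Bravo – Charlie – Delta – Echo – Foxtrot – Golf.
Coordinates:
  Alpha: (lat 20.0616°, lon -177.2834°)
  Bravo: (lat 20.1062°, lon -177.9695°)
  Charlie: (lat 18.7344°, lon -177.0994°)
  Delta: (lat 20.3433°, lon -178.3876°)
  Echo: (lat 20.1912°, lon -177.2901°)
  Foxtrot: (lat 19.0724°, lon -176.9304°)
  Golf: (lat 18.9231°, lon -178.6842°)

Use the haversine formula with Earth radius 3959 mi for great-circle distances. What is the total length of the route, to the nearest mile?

562 mi

Leg distances:
Alpha→Bravo: 44.6 mi  (cumulative 44.6 mi)
Bravo→Charlie: 110.5 mi  (cumulative 155.1 mi)
Charlie→Delta: 139.3 mi  (cumulative 294.3 mi)
Delta→Echo: 71.9 mi  (cumulative 366.3 mi)
Echo→Foxtrot: 80.8 mi  (cumulative 447.0 mi)
Foxtrot→Golf: 115.0 mi  (cumulative 562.1 mi)
Total route length ≈ 562 mi.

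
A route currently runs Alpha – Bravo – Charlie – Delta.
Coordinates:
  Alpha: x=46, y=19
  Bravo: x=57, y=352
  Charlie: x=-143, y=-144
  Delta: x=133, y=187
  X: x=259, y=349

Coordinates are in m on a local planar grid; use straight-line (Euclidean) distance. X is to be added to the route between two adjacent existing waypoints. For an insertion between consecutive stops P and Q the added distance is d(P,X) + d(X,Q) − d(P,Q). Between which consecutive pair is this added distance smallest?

Added distance for inserting X between each consecutive pair:
Alpha–Bravo: 261.6 m
Bravo–Charlie: 303.3 m
Charlie–Delta: 410.4 m
Smallest added distance is 261.6 m, inserting between Alpha and Bravo.

between Alpha and Bravo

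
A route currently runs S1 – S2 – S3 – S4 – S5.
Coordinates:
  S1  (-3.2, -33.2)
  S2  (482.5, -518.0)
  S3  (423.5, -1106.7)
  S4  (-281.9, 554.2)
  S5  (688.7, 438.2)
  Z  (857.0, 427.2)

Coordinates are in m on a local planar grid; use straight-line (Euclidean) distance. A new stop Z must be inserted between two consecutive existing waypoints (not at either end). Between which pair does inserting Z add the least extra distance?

between S4 and S5

Added distance for inserting Z between each consecutive pair:
S1–S2: 1306.1 m
S2–S3: 2019.0 m
S3–S4: 935.5 m
S4–S5: 337.1 m
Smallest added distance is 337.1 m, inserting between S4 and S5.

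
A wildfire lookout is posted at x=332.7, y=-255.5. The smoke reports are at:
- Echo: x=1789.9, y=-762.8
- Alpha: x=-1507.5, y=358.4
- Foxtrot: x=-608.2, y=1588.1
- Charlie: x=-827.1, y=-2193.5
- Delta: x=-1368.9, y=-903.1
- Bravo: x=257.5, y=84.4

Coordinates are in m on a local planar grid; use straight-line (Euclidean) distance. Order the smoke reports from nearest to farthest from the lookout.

Distance from the lookout at x=332.7, y=-255.5 to each:
Bravo x=257.5, y=84.4: 348.1 m
Echo x=1789.9, y=-762.8: 1543.0 m
Delta x=-1368.9, y=-903.1: 1820.7 m
Alpha x=-1507.5, y=358.4: 1939.9 m
Foxtrot x=-608.2, y=1588.1: 2069.8 m
Charlie x=-827.1, y=-2193.5: 2258.5 m

Bravo, Echo, Delta, Alpha, Foxtrot, Charlie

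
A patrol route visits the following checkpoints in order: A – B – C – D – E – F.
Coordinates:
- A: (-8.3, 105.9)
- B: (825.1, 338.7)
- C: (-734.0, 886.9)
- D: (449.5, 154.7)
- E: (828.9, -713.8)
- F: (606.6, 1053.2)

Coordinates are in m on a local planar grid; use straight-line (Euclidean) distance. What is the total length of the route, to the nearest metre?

Leg distances:
A→B: 865.3 m  (cumulative 865.3 m)
B→C: 1652.7 m  (cumulative 2518.0 m)
C→D: 1391.7 m  (cumulative 3909.7 m)
D→E: 947.8 m  (cumulative 4857.4 m)
E→F: 1780.9 m  (cumulative 6638.3 m)
Total route length ≈ 6638 m.

6638 m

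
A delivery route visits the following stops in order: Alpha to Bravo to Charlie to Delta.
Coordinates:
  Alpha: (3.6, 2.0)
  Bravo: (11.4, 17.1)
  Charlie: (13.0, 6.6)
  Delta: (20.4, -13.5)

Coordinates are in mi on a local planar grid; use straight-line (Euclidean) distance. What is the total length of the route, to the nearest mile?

49 mi

Leg distances:
Alpha→Bravo: 17.0 mi  (cumulative 17.0 mi)
Bravo→Charlie: 10.6 mi  (cumulative 27.6 mi)
Charlie→Delta: 21.4 mi  (cumulative 49.0 mi)
Total route length ≈ 49 mi.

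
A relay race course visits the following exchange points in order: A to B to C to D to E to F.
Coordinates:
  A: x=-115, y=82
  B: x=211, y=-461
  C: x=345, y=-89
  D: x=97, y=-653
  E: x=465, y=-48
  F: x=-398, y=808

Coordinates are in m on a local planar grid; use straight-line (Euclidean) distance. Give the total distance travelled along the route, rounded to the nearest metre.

3569 m

Leg distances:
A→B: 633.3 m  (cumulative 633.3 m)
B→C: 395.4 m  (cumulative 1028.7 m)
C→D: 616.1 m  (cumulative 1644.9 m)
D→E: 708.1 m  (cumulative 2353.0 m)
E→F: 1215.5 m  (cumulative 3568.5 m)
Total route length ≈ 3569 m.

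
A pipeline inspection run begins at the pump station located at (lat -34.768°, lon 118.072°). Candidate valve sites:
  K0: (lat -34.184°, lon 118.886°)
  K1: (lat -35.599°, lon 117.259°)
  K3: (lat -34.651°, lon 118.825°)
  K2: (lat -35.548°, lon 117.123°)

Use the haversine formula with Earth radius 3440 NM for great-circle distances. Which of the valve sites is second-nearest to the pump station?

K0

Distances from the pump station ((lat -34.768°, lon 118.072°)):
K3: 37.8 NM
K0: 53.4 NM
K1: 63.9 NM
K2: 66.1 NM
The second-nearest is K0 at 53.4 NM.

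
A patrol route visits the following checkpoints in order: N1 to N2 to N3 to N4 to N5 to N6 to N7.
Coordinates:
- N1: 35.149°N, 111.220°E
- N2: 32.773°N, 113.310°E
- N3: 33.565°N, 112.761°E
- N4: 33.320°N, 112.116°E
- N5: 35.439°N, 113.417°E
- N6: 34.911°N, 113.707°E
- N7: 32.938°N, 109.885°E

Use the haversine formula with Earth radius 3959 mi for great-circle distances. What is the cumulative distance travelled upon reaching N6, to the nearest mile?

Leg distances:
N1→N2: 203.2 mi  (cumulative 203.2 mi)
N2→N3: 63.3 mi  (cumulative 266.5 mi)
N3→N4: 40.9 mi  (cumulative 307.3 mi)
N4→N5: 164.1 mi  (cumulative 471.5 mi)
N5→N6: 40.0 mi  (cumulative 511.5 mi)
Cumulative distance at N6 ≈ 511 mi.

511 mi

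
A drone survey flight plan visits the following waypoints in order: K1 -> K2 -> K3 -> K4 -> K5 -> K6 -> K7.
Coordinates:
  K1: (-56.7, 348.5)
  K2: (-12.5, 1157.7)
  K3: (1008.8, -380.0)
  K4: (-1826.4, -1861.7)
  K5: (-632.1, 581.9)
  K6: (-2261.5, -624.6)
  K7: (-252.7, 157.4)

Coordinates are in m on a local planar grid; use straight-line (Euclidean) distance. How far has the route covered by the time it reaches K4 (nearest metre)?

5855 m

Leg distances:
K1→K2: 810.4 m  (cumulative 810.4 m)
K2→K3: 1846.0 m  (cumulative 2656.4 m)
K3→K4: 3199.0 m  (cumulative 5855.4 m)
Cumulative distance at K4 ≈ 5855 m.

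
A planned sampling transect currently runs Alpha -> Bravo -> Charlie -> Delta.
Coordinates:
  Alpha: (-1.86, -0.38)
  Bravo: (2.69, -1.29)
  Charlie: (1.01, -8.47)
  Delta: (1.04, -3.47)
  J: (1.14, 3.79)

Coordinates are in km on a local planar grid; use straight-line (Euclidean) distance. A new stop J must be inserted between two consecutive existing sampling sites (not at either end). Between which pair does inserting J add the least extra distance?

between Alpha and Bravo

Added distance for inserting J between each consecutive pair:
Alpha–Bravo: 5.8 km
Bravo–Charlie: 10.2 km
Charlie–Delta: 14.5 km
Smallest added distance is 5.8 km, inserting between Alpha and Bravo.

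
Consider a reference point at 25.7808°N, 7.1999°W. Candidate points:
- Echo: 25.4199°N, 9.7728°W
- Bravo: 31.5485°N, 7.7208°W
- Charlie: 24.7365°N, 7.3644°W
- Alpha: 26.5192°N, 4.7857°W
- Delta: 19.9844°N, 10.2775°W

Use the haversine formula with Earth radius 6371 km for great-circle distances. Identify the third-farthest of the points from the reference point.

Distances from the reference point (25.7808°N, 7.1999°W):
Delta: 717.4 km
Bravo: 643.3 km
Echo: 261.1 km
Alpha: 254.6 km
Charlie: 117.3 km
The third-farthest is Echo at 261.1 km.

Echo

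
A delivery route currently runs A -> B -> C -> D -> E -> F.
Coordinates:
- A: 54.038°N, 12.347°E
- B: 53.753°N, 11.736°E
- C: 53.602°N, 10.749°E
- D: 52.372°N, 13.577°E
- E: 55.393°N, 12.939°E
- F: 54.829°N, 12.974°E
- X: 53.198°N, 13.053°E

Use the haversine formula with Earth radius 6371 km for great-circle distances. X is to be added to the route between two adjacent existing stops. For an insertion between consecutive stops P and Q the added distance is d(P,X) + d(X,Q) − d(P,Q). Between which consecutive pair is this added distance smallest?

Added distance for inserting X between each consecutive pair:
A–B: 160.1 km
B–C: 198.9 km
C–D: 24.1 km
D–E: 4.1 km
E–F: 362.9 km
Smallest added distance is 4.1 km, inserting between D and E.

between D and E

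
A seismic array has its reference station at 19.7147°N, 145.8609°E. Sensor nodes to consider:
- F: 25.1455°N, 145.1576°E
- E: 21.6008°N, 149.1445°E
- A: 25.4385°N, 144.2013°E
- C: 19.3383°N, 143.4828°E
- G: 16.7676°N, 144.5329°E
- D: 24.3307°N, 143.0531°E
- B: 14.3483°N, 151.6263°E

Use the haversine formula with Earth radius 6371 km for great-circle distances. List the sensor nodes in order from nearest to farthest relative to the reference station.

C, G, E, D, F, A, B

Computing each great-circle distance from 19.7147°N, 145.8609°E:
C 19.3383°N, 143.4828°E: 252.7 km
G 16.7676°N, 144.5329°E: 356.4 km
E 21.6008°N, 149.1445°E: 400.9 km
D 24.3307°N, 143.0531°E: 589.2 km
F 25.1455°N, 145.1576°E: 608.2 km
A 25.4385°N, 144.2013°E: 658.8 km
B 14.3483°N, 151.6263°E: 855.2 km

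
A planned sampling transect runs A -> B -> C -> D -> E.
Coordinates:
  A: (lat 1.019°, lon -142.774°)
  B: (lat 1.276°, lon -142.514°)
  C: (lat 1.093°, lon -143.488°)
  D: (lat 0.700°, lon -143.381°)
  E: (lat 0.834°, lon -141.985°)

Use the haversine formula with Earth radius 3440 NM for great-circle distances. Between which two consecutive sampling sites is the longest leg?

Leg distances:
A→B: 21.9 NM
B→C: 59.5 NM
C→D: 24.5 NM
D→E: 84.2 NM
The longest leg is D–E at 84.2 NM.

D–E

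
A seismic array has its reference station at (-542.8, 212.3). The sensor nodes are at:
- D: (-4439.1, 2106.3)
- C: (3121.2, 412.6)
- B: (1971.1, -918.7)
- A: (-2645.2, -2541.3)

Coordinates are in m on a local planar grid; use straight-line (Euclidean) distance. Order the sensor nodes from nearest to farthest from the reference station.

B, A, C, D

Computing each straight-line distance from (-542.8, 212.3):
B (1971.1, -918.7): 2756.6 m
A (-2645.2, -2541.3): 3464.4 m
C (3121.2, 412.6): 3669.5 m
D (-4439.1, 2106.3): 4332.2 m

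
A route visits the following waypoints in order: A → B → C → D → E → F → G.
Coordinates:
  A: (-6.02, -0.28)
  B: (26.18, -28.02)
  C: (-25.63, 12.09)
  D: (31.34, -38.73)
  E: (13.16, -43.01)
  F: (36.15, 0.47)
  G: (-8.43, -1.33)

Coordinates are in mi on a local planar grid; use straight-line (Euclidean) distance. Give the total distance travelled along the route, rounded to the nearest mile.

Leg distances:
A→B: 42.5 mi  (cumulative 42.5 mi)
B→C: 65.5 mi  (cumulative 108.0 mi)
C→D: 76.3 mi  (cumulative 184.4 mi)
D→E: 18.7 mi  (cumulative 203.0 mi)
E→F: 49.2 mi  (cumulative 252.2 mi)
F→G: 44.6 mi  (cumulative 296.8 mi)
Total route length ≈ 297 mi.

297 mi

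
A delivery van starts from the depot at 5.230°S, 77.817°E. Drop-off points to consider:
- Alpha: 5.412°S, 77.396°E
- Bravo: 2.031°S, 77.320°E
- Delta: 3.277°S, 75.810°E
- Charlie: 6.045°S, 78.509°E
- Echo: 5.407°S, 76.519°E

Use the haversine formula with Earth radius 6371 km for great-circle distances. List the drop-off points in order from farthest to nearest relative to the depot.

Computing each great-circle distance from 5.230°S, 77.817°E:
Bravo 2.031°S, 77.320°E: 360.0 km
Delta 3.277°S, 75.810°E: 310.9 km
Echo 5.407°S, 76.519°E: 145.1 km
Charlie 6.045°S, 78.509°E: 118.6 km
Alpha 5.412°S, 77.396°E: 50.8 km

Bravo, Delta, Echo, Charlie, Alpha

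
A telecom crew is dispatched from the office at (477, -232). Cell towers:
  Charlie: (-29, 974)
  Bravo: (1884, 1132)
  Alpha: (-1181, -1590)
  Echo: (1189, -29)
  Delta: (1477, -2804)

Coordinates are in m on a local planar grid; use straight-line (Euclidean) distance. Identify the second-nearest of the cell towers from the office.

Distance to each, sorted:
Echo: 740.4 m
Charlie: 1307.9 m
Bravo: 1959.6 m
Alpha: 2143.2 m
Delta: 2759.6 m
The second-nearest is Charlie at 1307.9 m.

Charlie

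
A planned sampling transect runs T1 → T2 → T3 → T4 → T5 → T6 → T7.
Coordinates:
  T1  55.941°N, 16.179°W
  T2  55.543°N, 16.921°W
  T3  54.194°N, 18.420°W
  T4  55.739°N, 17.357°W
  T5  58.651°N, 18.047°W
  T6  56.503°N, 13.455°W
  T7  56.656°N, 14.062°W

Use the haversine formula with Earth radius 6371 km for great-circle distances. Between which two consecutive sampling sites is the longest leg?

T5–T6

Leg distances:
T1→T2: 64.2 km
T2→T3: 178.0 km
T3→T4: 184.7 km
T4→T5: 326.5 km
T5→T6: 363.2 km
T6→T7: 40.9 km
The longest leg is T5–T6 at 363.2 km.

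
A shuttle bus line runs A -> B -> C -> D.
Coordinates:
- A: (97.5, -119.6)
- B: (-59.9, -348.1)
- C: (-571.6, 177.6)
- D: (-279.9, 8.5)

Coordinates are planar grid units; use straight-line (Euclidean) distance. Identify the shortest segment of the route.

A–B

Leg distances:
A→B: 277.5
B→C: 733.6
C→D: 337.2
The shortest leg is A–B at 277.5.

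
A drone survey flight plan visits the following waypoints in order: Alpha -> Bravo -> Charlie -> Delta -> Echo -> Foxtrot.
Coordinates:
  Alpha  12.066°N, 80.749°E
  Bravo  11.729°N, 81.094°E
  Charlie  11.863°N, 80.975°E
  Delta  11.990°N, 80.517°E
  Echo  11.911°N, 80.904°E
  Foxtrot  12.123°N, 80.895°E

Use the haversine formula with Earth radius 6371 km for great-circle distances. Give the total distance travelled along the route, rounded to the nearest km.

Leg distances:
Alpha→Bravo: 53.0 km  (cumulative 53.0 km)
Bravo→Charlie: 19.7 km  (cumulative 72.8 km)
Charlie→Delta: 51.8 km  (cumulative 124.6 km)
Delta→Echo: 43.0 km  (cumulative 167.6 km)
Echo→Foxtrot: 23.6 km  (cumulative 191.2 km)
Total route length ≈ 191 km.

191 km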